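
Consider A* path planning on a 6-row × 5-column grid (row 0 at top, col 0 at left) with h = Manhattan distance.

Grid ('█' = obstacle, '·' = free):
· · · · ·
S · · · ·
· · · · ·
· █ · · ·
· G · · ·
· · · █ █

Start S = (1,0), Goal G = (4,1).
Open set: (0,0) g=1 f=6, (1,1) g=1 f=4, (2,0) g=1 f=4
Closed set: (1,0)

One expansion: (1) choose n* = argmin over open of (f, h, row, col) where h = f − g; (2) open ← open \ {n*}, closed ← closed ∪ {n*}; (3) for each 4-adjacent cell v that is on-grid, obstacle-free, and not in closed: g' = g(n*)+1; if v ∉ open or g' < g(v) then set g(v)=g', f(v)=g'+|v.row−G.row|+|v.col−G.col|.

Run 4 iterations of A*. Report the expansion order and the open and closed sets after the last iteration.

order=[(1,1) → (2,1) → (2,0) → (3,0)]; open=[(0,0) g=1 f=6, (0,1) g=2 f=6, (1,2) g=2 f=6, (2,2) g=3 f=6, (4,0) g=3 f=4]; closed=[(1,0), (1,1), (2,0), (2,1), (3,0)]

step 1: expand (1,1) (f=4, h=3) → closed; open now [(0,0) g=1 f=6, (0,1) g=2 f=6, (1,2) g=2 f=6, (2,0) g=1 f=4, (2,1) g=2 f=4]
step 2: expand (2,1) (f=4, h=2) → closed; open now [(0,0) g=1 f=6, (0,1) g=2 f=6, (1,2) g=2 f=6, (2,0) g=1 f=4, (2,2) g=3 f=6]
step 3: expand (2,0) (f=4, h=3) → closed; open now [(0,0) g=1 f=6, (0,1) g=2 f=6, (1,2) g=2 f=6, (2,2) g=3 f=6, (3,0) g=2 f=4]
step 4: expand (3,0) (f=4, h=2) → closed; open now [(0,0) g=1 f=6, (0,1) g=2 f=6, (1,2) g=2 f=6, (2,2) g=3 f=6, (4,0) g=3 f=4]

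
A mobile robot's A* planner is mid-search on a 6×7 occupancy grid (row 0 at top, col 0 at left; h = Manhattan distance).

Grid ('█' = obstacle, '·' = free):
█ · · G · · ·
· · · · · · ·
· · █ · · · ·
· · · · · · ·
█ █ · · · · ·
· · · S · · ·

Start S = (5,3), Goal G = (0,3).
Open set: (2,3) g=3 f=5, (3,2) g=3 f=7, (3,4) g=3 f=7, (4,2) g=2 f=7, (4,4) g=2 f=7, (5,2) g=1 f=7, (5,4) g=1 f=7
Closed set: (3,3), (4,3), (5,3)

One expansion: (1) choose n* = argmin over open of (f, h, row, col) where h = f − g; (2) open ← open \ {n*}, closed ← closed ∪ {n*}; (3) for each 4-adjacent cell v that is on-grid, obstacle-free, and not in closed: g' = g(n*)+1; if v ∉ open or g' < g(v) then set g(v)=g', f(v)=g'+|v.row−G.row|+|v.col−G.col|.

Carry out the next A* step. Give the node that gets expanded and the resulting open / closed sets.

expanded=(2,3); open=[(1,3) g=4 f=5, (2,4) g=4 f=7, (3,2) g=3 f=7, (3,4) g=3 f=7, (4,2) g=2 f=7, (4,4) g=2 f=7, (5,2) g=1 f=7, (5,4) g=1 f=7]; closed=[(2,3), (3,3), (4,3), (5,3)]

step 1: expand (2,3) (f=5, h=2) → closed; open now [(1,3) g=4 f=5, (2,4) g=4 f=7, (3,2) g=3 f=7, (3,4) g=3 f=7, (4,2) g=2 f=7, (4,4) g=2 f=7, (5,2) g=1 f=7, (5,4) g=1 f=7]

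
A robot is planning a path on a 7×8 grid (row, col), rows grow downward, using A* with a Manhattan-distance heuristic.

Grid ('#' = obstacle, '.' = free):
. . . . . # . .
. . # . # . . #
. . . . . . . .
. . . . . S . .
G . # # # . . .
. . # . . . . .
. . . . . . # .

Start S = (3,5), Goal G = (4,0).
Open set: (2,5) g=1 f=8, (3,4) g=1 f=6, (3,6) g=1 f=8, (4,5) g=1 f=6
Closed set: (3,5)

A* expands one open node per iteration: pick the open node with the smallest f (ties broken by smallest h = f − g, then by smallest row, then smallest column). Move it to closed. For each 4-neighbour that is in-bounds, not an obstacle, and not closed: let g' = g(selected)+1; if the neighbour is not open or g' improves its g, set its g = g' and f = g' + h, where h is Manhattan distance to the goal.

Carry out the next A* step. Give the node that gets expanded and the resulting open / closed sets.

expanded=(3,4); open=[(2,4) g=2 f=8, (2,5) g=1 f=8, (3,3) g=2 f=6, (3,6) g=1 f=8, (4,5) g=1 f=6]; closed=[(3,4), (3,5)]

step 1: expand (3,4) (f=6, h=5) → closed; open now [(2,4) g=2 f=8, (2,5) g=1 f=8, (3,3) g=2 f=6, (3,6) g=1 f=8, (4,5) g=1 f=6]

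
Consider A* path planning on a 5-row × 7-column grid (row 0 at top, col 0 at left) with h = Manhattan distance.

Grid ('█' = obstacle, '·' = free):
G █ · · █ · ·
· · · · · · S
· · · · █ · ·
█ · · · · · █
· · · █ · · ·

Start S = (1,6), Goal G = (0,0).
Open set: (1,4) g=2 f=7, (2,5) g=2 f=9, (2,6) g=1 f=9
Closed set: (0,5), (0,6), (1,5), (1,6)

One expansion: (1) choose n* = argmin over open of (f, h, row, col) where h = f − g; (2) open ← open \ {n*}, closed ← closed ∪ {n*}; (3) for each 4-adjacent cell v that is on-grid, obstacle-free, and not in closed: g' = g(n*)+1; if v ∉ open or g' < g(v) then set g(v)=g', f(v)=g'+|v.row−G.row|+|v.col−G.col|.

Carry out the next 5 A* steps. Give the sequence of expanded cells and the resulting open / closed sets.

order=[(1,4) → (1,3) → (0,3) → (0,2) → (1,2)]; open=[(1,1) g=5 f=7, (2,2) g=5 f=9, (2,3) g=4 f=9, (2,5) g=2 f=9, (2,6) g=1 f=9]; closed=[(0,2), (0,3), (0,5), (0,6), (1,2), (1,3), (1,4), (1,5), (1,6)]

step 1: expand (1,4) (f=7, h=5) → closed; open now [(1,3) g=3 f=7, (2,5) g=2 f=9, (2,6) g=1 f=9]
step 2: expand (1,3) (f=7, h=4) → closed; open now [(0,3) g=4 f=7, (1,2) g=4 f=7, (2,3) g=4 f=9, (2,5) g=2 f=9, (2,6) g=1 f=9]
step 3: expand (0,3) (f=7, h=3) → closed; open now [(0,2) g=5 f=7, (1,2) g=4 f=7, (2,3) g=4 f=9, (2,5) g=2 f=9, (2,6) g=1 f=9]
step 4: expand (0,2) (f=7, h=2) → closed; open now [(1,2) g=4 f=7, (2,3) g=4 f=9, (2,5) g=2 f=9, (2,6) g=1 f=9]
step 5: expand (1,2) (f=7, h=3) → closed; open now [(1,1) g=5 f=7, (2,2) g=5 f=9, (2,3) g=4 f=9, (2,5) g=2 f=9, (2,6) g=1 f=9]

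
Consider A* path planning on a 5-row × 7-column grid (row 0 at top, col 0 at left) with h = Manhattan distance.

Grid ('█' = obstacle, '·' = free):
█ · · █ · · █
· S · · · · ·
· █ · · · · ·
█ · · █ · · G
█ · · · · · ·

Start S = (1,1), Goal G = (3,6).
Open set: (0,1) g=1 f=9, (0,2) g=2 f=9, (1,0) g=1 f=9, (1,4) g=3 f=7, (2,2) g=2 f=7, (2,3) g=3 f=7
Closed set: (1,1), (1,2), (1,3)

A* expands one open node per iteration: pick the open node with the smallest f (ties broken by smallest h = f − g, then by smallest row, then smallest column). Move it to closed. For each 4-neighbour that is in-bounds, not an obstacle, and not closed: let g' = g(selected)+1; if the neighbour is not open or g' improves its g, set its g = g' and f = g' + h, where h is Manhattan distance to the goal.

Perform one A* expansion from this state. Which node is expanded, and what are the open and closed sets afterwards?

expanded=(1,4); open=[(0,1) g=1 f=9, (0,2) g=2 f=9, (0,4) g=4 f=9, (1,0) g=1 f=9, (1,5) g=4 f=7, (2,2) g=2 f=7, (2,3) g=3 f=7, (2,4) g=4 f=7]; closed=[(1,1), (1,2), (1,3), (1,4)]

step 1: expand (1,4) (f=7, h=4) → closed; open now [(0,1) g=1 f=9, (0,2) g=2 f=9, (0,4) g=4 f=9, (1,0) g=1 f=9, (1,5) g=4 f=7, (2,2) g=2 f=7, (2,3) g=3 f=7, (2,4) g=4 f=7]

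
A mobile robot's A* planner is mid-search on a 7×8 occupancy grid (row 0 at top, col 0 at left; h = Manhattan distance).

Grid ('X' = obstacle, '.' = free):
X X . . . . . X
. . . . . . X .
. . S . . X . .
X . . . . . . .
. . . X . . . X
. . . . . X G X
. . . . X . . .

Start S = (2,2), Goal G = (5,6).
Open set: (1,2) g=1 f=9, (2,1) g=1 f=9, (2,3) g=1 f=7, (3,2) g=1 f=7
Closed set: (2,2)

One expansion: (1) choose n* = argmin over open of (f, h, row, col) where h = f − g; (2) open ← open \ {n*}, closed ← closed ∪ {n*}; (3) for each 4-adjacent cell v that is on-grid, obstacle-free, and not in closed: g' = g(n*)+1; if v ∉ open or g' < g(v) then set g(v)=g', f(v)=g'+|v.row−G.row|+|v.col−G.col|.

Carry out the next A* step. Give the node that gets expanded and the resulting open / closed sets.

expanded=(2,3); open=[(1,2) g=1 f=9, (1,3) g=2 f=9, (2,1) g=1 f=9, (2,4) g=2 f=7, (3,2) g=1 f=7, (3,3) g=2 f=7]; closed=[(2,2), (2,3)]

step 1: expand (2,3) (f=7, h=6) → closed; open now [(1,2) g=1 f=9, (1,3) g=2 f=9, (2,1) g=1 f=9, (2,4) g=2 f=7, (3,2) g=1 f=7, (3,3) g=2 f=7]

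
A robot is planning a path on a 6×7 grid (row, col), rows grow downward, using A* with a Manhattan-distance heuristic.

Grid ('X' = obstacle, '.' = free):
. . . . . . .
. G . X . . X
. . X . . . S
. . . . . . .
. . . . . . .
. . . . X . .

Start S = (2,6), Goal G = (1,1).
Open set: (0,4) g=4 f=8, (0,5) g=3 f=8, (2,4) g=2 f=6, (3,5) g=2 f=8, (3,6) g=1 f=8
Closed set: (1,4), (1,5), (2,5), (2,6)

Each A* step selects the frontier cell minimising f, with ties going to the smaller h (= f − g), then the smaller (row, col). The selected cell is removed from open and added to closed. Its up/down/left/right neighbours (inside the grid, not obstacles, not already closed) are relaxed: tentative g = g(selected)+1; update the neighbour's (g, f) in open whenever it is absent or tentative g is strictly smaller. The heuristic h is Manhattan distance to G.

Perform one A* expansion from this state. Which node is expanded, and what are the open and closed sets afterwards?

expanded=(2,4); open=[(0,4) g=4 f=8, (0,5) g=3 f=8, (2,3) g=3 f=6, (3,4) g=3 f=8, (3,5) g=2 f=8, (3,6) g=1 f=8]; closed=[(1,4), (1,5), (2,4), (2,5), (2,6)]

step 1: expand (2,4) (f=6, h=4) → closed; open now [(0,4) g=4 f=8, (0,5) g=3 f=8, (2,3) g=3 f=6, (3,4) g=3 f=8, (3,5) g=2 f=8, (3,6) g=1 f=8]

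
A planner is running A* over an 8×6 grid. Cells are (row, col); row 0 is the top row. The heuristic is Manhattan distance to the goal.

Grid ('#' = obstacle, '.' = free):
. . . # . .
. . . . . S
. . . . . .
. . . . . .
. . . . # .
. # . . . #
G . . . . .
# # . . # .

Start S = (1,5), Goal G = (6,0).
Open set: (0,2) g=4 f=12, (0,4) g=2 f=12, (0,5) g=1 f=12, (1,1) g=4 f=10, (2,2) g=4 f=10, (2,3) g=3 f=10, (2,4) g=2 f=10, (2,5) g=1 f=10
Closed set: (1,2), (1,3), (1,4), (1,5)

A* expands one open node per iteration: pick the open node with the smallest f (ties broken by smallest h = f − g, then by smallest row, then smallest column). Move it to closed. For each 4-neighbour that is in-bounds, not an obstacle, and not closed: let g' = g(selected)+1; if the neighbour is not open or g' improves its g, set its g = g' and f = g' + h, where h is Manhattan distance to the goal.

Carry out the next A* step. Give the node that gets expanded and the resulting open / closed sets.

expanded=(1,1); open=[(0,1) g=5 f=12, (0,2) g=4 f=12, (0,4) g=2 f=12, (0,5) g=1 f=12, (1,0) g=5 f=10, (2,1) g=5 f=10, (2,2) g=4 f=10, (2,3) g=3 f=10, (2,4) g=2 f=10, (2,5) g=1 f=10]; closed=[(1,1), (1,2), (1,3), (1,4), (1,5)]

step 1: expand (1,1) (f=10, h=6) → closed; open now [(0,1) g=5 f=12, (0,2) g=4 f=12, (0,4) g=2 f=12, (0,5) g=1 f=12, (1,0) g=5 f=10, (2,1) g=5 f=10, (2,2) g=4 f=10, (2,3) g=3 f=10, (2,4) g=2 f=10, (2,5) g=1 f=10]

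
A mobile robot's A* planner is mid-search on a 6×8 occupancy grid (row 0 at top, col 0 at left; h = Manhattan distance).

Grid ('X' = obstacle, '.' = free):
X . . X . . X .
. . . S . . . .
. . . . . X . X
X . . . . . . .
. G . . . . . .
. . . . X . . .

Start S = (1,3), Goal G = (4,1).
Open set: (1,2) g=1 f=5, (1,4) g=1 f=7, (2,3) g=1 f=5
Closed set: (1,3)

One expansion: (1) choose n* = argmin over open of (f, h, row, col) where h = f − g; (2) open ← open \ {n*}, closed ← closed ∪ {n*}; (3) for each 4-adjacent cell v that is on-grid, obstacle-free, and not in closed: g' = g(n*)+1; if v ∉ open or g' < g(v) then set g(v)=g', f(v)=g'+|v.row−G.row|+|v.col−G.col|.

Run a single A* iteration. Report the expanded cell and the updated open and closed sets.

expanded=(1,2); open=[(0,2) g=2 f=7, (1,1) g=2 f=5, (1,4) g=1 f=7, (2,2) g=2 f=5, (2,3) g=1 f=5]; closed=[(1,2), (1,3)]

step 1: expand (1,2) (f=5, h=4) → closed; open now [(0,2) g=2 f=7, (1,1) g=2 f=5, (1,4) g=1 f=7, (2,2) g=2 f=5, (2,3) g=1 f=5]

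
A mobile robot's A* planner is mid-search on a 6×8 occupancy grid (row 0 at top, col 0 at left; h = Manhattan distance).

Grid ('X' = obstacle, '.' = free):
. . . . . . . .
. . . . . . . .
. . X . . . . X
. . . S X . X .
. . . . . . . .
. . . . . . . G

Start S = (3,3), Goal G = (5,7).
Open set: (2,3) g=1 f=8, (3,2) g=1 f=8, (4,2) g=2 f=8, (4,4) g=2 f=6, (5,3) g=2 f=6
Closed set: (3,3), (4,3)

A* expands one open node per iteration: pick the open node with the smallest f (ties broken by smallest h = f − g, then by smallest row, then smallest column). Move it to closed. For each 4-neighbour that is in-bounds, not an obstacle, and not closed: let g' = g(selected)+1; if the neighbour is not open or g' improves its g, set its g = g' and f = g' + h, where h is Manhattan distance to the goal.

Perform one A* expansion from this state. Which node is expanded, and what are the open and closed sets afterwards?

step 1: expand (4,4) (f=6, h=4) → closed; open now [(2,3) g=1 f=8, (3,2) g=1 f=8, (4,2) g=2 f=8, (4,5) g=3 f=6, (5,3) g=2 f=6, (5,4) g=3 f=6]

expanded=(4,4); open=[(2,3) g=1 f=8, (3,2) g=1 f=8, (4,2) g=2 f=8, (4,5) g=3 f=6, (5,3) g=2 f=6, (5,4) g=3 f=6]; closed=[(3,3), (4,3), (4,4)]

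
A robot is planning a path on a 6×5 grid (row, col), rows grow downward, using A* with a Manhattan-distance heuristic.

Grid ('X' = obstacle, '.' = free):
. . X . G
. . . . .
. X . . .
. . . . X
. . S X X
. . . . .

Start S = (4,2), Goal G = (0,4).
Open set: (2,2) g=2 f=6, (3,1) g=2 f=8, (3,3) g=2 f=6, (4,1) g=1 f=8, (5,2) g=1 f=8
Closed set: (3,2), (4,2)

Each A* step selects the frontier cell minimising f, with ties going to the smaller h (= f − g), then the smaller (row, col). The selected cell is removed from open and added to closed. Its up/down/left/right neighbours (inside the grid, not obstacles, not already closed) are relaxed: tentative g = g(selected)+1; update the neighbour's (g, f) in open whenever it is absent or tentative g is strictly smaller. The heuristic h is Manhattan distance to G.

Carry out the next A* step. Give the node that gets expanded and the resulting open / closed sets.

step 1: expand (2,2) (f=6, h=4) → closed; open now [(1,2) g=3 f=6, (2,3) g=3 f=6, (3,1) g=2 f=8, (3,3) g=2 f=6, (4,1) g=1 f=8, (5,2) g=1 f=8]

expanded=(2,2); open=[(1,2) g=3 f=6, (2,3) g=3 f=6, (3,1) g=2 f=8, (3,3) g=2 f=6, (4,1) g=1 f=8, (5,2) g=1 f=8]; closed=[(2,2), (3,2), (4,2)]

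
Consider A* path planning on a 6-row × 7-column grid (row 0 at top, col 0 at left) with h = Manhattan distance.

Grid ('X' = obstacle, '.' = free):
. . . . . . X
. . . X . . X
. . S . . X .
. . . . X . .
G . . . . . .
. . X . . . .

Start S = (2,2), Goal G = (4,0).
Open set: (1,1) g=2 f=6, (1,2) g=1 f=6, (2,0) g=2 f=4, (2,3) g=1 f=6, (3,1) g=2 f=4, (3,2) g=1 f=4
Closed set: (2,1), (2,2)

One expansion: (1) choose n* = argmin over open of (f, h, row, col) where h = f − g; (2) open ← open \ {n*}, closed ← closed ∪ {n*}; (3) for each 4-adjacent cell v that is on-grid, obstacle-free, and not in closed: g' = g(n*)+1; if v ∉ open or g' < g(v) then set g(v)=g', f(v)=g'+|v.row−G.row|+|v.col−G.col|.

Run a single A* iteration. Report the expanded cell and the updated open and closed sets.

step 1: expand (2,0) (f=4, h=2) → closed; open now [(1,0) g=3 f=6, (1,1) g=2 f=6, (1,2) g=1 f=6, (2,3) g=1 f=6, (3,0) g=3 f=4, (3,1) g=2 f=4, (3,2) g=1 f=4]

expanded=(2,0); open=[(1,0) g=3 f=6, (1,1) g=2 f=6, (1,2) g=1 f=6, (2,3) g=1 f=6, (3,0) g=3 f=4, (3,1) g=2 f=4, (3,2) g=1 f=4]; closed=[(2,0), (2,1), (2,2)]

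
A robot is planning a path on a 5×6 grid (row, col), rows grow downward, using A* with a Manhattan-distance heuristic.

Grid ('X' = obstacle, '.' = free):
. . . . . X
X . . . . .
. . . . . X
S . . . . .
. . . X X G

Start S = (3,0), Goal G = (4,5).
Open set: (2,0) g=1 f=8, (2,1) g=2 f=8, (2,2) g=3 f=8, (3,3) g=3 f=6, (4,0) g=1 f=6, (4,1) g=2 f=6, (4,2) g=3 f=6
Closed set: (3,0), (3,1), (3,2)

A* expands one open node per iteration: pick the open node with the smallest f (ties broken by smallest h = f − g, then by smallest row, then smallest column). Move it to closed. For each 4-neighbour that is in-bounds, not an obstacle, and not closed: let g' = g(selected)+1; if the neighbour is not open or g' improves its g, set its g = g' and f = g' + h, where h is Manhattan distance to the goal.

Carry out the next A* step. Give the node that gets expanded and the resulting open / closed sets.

expanded=(3,3); open=[(2,0) g=1 f=8, (2,1) g=2 f=8, (2,2) g=3 f=8, (2,3) g=4 f=8, (3,4) g=4 f=6, (4,0) g=1 f=6, (4,1) g=2 f=6, (4,2) g=3 f=6]; closed=[(3,0), (3,1), (3,2), (3,3)]

step 1: expand (3,3) (f=6, h=3) → closed; open now [(2,0) g=1 f=8, (2,1) g=2 f=8, (2,2) g=3 f=8, (2,3) g=4 f=8, (3,4) g=4 f=6, (4,0) g=1 f=6, (4,1) g=2 f=6, (4,2) g=3 f=6]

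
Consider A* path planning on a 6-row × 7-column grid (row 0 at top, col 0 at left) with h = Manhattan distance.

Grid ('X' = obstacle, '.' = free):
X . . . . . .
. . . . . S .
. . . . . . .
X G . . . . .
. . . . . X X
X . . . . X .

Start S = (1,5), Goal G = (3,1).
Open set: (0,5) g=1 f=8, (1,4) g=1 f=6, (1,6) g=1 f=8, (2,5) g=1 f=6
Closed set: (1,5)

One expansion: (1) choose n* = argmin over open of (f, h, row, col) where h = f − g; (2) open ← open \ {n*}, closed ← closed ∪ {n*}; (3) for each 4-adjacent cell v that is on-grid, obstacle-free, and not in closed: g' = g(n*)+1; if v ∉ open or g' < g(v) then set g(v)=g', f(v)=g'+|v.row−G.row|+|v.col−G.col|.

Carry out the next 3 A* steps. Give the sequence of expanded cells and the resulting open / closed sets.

step 1: expand (1,4) (f=6, h=5) → closed; open now [(0,4) g=2 f=8, (0,5) g=1 f=8, (1,3) g=2 f=6, (1,6) g=1 f=8, (2,4) g=2 f=6, (2,5) g=1 f=6]
step 2: expand (1,3) (f=6, h=4) → closed; open now [(0,3) g=3 f=8, (0,4) g=2 f=8, (0,5) g=1 f=8, (1,2) g=3 f=6, (1,6) g=1 f=8, (2,3) g=3 f=6, (2,4) g=2 f=6, (2,5) g=1 f=6]
step 3: expand (1,2) (f=6, h=3) → closed; open now [(0,2) g=4 f=8, (0,3) g=3 f=8, (0,4) g=2 f=8, (0,5) g=1 f=8, (1,1) g=4 f=6, (1,6) g=1 f=8, (2,2) g=4 f=6, (2,3) g=3 f=6, (2,4) g=2 f=6, (2,5) g=1 f=6]

order=[(1,4) → (1,3) → (1,2)]; open=[(0,2) g=4 f=8, (0,3) g=3 f=8, (0,4) g=2 f=8, (0,5) g=1 f=8, (1,1) g=4 f=6, (1,6) g=1 f=8, (2,2) g=4 f=6, (2,3) g=3 f=6, (2,4) g=2 f=6, (2,5) g=1 f=6]; closed=[(1,2), (1,3), (1,4), (1,5)]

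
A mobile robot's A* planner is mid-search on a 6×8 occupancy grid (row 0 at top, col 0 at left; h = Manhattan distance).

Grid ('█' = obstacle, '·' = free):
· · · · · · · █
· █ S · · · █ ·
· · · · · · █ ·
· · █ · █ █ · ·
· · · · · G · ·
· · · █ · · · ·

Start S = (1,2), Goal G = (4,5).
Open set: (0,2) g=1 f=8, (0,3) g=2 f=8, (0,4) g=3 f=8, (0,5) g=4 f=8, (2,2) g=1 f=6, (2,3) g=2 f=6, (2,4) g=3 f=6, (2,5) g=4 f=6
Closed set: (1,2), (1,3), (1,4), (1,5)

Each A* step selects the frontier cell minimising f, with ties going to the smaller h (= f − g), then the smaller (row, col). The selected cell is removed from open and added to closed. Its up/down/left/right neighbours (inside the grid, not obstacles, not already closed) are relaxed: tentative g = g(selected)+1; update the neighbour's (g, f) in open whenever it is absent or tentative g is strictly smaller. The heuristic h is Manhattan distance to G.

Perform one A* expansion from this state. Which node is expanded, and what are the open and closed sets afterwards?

step 1: expand (2,5) (f=6, h=2) → closed; open now [(0,2) g=1 f=8, (0,3) g=2 f=8, (0,4) g=3 f=8, (0,5) g=4 f=8, (2,2) g=1 f=6, (2,3) g=2 f=6, (2,4) g=3 f=6]

expanded=(2,5); open=[(0,2) g=1 f=8, (0,3) g=2 f=8, (0,4) g=3 f=8, (0,5) g=4 f=8, (2,2) g=1 f=6, (2,3) g=2 f=6, (2,4) g=3 f=6]; closed=[(1,2), (1,3), (1,4), (1,5), (2,5)]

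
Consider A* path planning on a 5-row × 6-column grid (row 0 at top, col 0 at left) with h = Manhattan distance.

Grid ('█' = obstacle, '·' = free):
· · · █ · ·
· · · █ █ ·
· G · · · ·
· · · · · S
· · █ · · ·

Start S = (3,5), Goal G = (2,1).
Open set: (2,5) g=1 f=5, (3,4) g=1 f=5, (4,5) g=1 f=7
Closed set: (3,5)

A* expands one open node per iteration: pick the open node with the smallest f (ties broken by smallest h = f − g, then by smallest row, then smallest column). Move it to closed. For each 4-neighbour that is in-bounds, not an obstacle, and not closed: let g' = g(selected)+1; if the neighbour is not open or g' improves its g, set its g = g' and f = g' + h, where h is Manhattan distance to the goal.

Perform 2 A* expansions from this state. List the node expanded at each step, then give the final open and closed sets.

order=[(2,5) → (2,4)]; open=[(1,5) g=2 f=7, (2,3) g=3 f=5, (3,4) g=1 f=5, (4,5) g=1 f=7]; closed=[(2,4), (2,5), (3,5)]

step 1: expand (2,5) (f=5, h=4) → closed; open now [(1,5) g=2 f=7, (2,4) g=2 f=5, (3,4) g=1 f=5, (4,5) g=1 f=7]
step 2: expand (2,4) (f=5, h=3) → closed; open now [(1,5) g=2 f=7, (2,3) g=3 f=5, (3,4) g=1 f=5, (4,5) g=1 f=7]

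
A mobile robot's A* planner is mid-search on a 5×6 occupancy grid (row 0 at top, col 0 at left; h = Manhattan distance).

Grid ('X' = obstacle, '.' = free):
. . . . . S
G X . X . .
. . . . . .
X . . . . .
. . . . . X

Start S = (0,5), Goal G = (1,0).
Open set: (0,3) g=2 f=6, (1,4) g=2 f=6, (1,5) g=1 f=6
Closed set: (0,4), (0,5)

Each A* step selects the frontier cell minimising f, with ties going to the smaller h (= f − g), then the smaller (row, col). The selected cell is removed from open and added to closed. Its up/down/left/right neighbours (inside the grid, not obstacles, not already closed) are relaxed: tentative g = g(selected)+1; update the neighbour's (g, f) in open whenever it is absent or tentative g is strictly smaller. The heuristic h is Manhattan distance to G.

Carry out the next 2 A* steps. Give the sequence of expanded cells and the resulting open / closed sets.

step 1: expand (0,3) (f=6, h=4) → closed; open now [(0,2) g=3 f=6, (1,4) g=2 f=6, (1,5) g=1 f=6]
step 2: expand (0,2) (f=6, h=3) → closed; open now [(0,1) g=4 f=6, (1,2) g=4 f=6, (1,4) g=2 f=6, (1,5) g=1 f=6]

order=[(0,3) → (0,2)]; open=[(0,1) g=4 f=6, (1,2) g=4 f=6, (1,4) g=2 f=6, (1,5) g=1 f=6]; closed=[(0,2), (0,3), (0,4), (0,5)]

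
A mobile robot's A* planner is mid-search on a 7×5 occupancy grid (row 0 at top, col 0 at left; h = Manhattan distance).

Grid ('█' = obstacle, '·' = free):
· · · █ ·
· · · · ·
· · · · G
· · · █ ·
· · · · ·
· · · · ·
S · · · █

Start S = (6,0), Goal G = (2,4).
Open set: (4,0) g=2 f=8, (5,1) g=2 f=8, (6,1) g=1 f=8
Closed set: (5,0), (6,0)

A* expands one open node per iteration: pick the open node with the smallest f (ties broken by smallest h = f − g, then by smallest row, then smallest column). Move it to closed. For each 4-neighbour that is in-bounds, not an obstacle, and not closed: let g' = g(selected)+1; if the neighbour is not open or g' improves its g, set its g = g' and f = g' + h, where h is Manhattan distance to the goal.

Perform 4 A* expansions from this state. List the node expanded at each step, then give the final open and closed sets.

order=[(4,0) → (3,0) → (2,0) → (2,1)]; open=[(1,0) g=5 f=10, (1,1) g=6 f=10, (2,2) g=6 f=8, (3,1) g=4 f=8, (4,1) g=3 f=8, (5,1) g=2 f=8, (6,1) g=1 f=8]; closed=[(2,0), (2,1), (3,0), (4,0), (5,0), (6,0)]

step 1: expand (4,0) (f=8, h=6) → closed; open now [(3,0) g=3 f=8, (4,1) g=3 f=8, (5,1) g=2 f=8, (6,1) g=1 f=8]
step 2: expand (3,0) (f=8, h=5) → closed; open now [(2,0) g=4 f=8, (3,1) g=4 f=8, (4,1) g=3 f=8, (5,1) g=2 f=8, (6,1) g=1 f=8]
step 3: expand (2,0) (f=8, h=4) → closed; open now [(1,0) g=5 f=10, (2,1) g=5 f=8, (3,1) g=4 f=8, (4,1) g=3 f=8, (5,1) g=2 f=8, (6,1) g=1 f=8]
step 4: expand (2,1) (f=8, h=3) → closed; open now [(1,0) g=5 f=10, (1,1) g=6 f=10, (2,2) g=6 f=8, (3,1) g=4 f=8, (4,1) g=3 f=8, (5,1) g=2 f=8, (6,1) g=1 f=8]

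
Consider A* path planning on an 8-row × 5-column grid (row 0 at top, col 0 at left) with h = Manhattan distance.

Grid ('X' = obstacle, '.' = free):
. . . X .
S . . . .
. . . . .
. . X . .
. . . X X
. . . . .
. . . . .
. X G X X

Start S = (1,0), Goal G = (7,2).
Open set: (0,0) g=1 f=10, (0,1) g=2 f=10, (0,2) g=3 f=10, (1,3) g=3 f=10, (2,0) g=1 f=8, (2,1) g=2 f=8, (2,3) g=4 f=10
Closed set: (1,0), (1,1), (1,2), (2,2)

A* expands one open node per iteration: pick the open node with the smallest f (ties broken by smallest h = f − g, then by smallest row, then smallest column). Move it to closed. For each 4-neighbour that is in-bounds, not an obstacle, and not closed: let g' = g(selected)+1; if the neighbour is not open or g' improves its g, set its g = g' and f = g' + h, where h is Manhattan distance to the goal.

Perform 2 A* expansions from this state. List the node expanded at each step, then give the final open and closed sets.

order=[(2,1) → (3,1)]; open=[(0,0) g=1 f=10, (0,1) g=2 f=10, (0,2) g=3 f=10, (1,3) g=3 f=10, (2,0) g=1 f=8, (2,3) g=4 f=10, (3,0) g=4 f=10, (4,1) g=4 f=8]; closed=[(1,0), (1,1), (1,2), (2,1), (2,2), (3,1)]

step 1: expand (2,1) (f=8, h=6) → closed; open now [(0,0) g=1 f=10, (0,1) g=2 f=10, (0,2) g=3 f=10, (1,3) g=3 f=10, (2,0) g=1 f=8, (2,3) g=4 f=10, (3,1) g=3 f=8]
step 2: expand (3,1) (f=8, h=5) → closed; open now [(0,0) g=1 f=10, (0,1) g=2 f=10, (0,2) g=3 f=10, (1,3) g=3 f=10, (2,0) g=1 f=8, (2,3) g=4 f=10, (3,0) g=4 f=10, (4,1) g=4 f=8]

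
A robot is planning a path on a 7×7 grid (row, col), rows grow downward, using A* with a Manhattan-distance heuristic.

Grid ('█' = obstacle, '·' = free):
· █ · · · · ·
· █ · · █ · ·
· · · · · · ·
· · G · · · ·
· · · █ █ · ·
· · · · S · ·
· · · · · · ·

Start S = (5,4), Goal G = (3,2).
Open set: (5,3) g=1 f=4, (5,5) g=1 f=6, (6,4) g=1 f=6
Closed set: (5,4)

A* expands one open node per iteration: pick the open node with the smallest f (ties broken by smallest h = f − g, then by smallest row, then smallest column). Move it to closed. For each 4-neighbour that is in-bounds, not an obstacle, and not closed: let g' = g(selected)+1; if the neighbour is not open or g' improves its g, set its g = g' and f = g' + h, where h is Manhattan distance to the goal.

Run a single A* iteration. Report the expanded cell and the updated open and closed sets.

step 1: expand (5,3) (f=4, h=3) → closed; open now [(5,2) g=2 f=4, (5,5) g=1 f=6, (6,3) g=2 f=6, (6,4) g=1 f=6]

expanded=(5,3); open=[(5,2) g=2 f=4, (5,5) g=1 f=6, (6,3) g=2 f=6, (6,4) g=1 f=6]; closed=[(5,3), (5,4)]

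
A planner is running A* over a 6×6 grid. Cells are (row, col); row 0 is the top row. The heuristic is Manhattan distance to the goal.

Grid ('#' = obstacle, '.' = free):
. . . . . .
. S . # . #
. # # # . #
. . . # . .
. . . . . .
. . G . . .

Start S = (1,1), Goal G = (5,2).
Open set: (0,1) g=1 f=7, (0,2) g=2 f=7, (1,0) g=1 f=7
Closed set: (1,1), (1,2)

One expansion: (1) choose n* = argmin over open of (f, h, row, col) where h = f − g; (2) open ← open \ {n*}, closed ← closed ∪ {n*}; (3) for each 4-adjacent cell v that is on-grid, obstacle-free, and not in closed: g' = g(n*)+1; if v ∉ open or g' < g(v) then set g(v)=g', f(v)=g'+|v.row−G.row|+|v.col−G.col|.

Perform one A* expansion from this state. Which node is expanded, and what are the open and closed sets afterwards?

expanded=(0,2); open=[(0,1) g=1 f=7, (0,3) g=3 f=9, (1,0) g=1 f=7]; closed=[(0,2), (1,1), (1,2)]

step 1: expand (0,2) (f=7, h=5) → closed; open now [(0,1) g=1 f=7, (0,3) g=3 f=9, (1,0) g=1 f=7]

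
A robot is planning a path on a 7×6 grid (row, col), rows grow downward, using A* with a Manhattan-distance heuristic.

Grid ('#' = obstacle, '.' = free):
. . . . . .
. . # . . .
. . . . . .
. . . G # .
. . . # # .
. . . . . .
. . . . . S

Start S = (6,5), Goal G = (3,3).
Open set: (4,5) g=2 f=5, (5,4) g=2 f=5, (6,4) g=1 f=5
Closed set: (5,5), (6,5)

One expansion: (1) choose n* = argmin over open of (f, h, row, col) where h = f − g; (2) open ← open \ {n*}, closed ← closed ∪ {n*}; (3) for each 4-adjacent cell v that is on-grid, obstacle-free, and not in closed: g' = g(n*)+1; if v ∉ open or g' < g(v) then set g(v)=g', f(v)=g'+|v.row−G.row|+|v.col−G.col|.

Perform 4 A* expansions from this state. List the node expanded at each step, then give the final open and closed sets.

step 1: expand (4,5) (f=5, h=3) → closed; open now [(3,5) g=3 f=5, (5,4) g=2 f=5, (6,4) g=1 f=5]
step 2: expand (3,5) (f=5, h=2) → closed; open now [(2,5) g=4 f=7, (5,4) g=2 f=5, (6,4) g=1 f=5]
step 3: expand (5,4) (f=5, h=3) → closed; open now [(2,5) g=4 f=7, (5,3) g=3 f=5, (6,4) g=1 f=5]
step 4: expand (5,3) (f=5, h=2) → closed; open now [(2,5) g=4 f=7, (5,2) g=4 f=7, (6,3) g=4 f=7, (6,4) g=1 f=5]

order=[(4,5) → (3,5) → (5,4) → (5,3)]; open=[(2,5) g=4 f=7, (5,2) g=4 f=7, (6,3) g=4 f=7, (6,4) g=1 f=5]; closed=[(3,5), (4,5), (5,3), (5,4), (5,5), (6,5)]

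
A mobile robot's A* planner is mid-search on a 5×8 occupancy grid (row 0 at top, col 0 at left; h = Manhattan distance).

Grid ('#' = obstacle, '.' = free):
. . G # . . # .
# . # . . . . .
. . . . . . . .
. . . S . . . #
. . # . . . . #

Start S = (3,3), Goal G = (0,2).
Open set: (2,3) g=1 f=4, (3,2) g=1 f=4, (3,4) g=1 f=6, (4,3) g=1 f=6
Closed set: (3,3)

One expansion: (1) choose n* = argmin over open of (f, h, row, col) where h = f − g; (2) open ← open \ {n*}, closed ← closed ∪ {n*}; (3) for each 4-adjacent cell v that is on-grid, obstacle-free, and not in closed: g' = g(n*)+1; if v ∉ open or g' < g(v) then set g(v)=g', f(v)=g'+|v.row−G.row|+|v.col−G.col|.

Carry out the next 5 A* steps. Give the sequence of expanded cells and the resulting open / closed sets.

order=[(2,3) → (1,3) → (2,2) → (3,2) → (1,4)]; open=[(0,4) g=4 f=6, (1,5) g=4 f=8, (2,1) g=3 f=6, (2,4) g=2 f=6, (3,1) g=2 f=6, (3,4) g=1 f=6, (4,3) g=1 f=6]; closed=[(1,3), (1,4), (2,2), (2,3), (3,2), (3,3)]

step 1: expand (2,3) (f=4, h=3) → closed; open now [(1,3) g=2 f=4, (2,2) g=2 f=4, (2,4) g=2 f=6, (3,2) g=1 f=4, (3,4) g=1 f=6, (4,3) g=1 f=6]
step 2: expand (1,3) (f=4, h=2) → closed; open now [(1,4) g=3 f=6, (2,2) g=2 f=4, (2,4) g=2 f=6, (3,2) g=1 f=4, (3,4) g=1 f=6, (4,3) g=1 f=6]
step 3: expand (2,2) (f=4, h=2) → closed; open now [(1,4) g=3 f=6, (2,1) g=3 f=6, (2,4) g=2 f=6, (3,2) g=1 f=4, (3,4) g=1 f=6, (4,3) g=1 f=6]
step 4: expand (3,2) (f=4, h=3) → closed; open now [(1,4) g=3 f=6, (2,1) g=3 f=6, (2,4) g=2 f=6, (3,1) g=2 f=6, (3,4) g=1 f=6, (4,3) g=1 f=6]
step 5: expand (1,4) (f=6, h=3) → closed; open now [(0,4) g=4 f=6, (1,5) g=4 f=8, (2,1) g=3 f=6, (2,4) g=2 f=6, (3,1) g=2 f=6, (3,4) g=1 f=6, (4,3) g=1 f=6]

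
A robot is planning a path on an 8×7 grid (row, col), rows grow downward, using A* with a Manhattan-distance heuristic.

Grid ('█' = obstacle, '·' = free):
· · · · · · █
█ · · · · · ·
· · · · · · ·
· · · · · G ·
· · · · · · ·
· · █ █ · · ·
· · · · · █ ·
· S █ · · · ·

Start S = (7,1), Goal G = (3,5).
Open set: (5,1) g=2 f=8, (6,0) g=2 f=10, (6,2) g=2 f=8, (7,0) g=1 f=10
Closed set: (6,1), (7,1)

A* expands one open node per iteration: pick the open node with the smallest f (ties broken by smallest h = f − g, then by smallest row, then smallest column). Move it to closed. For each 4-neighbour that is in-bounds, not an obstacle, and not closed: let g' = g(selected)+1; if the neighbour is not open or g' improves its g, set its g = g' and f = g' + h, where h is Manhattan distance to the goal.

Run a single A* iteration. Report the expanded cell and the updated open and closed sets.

step 1: expand (5,1) (f=8, h=6) → closed; open now [(4,1) g=3 f=8, (5,0) g=3 f=10, (6,0) g=2 f=10, (6,2) g=2 f=8, (7,0) g=1 f=10]

expanded=(5,1); open=[(4,1) g=3 f=8, (5,0) g=3 f=10, (6,0) g=2 f=10, (6,2) g=2 f=8, (7,0) g=1 f=10]; closed=[(5,1), (6,1), (7,1)]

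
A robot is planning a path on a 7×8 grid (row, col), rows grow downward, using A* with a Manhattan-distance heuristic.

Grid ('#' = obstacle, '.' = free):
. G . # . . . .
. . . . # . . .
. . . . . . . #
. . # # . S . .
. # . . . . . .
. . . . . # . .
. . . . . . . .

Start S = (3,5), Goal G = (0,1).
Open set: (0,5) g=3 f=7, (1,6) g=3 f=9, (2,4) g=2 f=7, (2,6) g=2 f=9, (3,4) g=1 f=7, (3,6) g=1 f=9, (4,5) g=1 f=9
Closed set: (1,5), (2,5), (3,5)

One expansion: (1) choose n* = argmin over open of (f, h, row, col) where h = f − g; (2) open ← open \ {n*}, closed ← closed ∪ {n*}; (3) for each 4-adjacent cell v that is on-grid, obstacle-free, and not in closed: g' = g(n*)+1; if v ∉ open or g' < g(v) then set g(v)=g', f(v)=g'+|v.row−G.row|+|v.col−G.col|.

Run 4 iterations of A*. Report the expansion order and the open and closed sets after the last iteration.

step 1: expand (0,5) (f=7, h=4) → closed; open now [(0,4) g=4 f=7, (0,6) g=4 f=9, (1,6) g=3 f=9, (2,4) g=2 f=7, (2,6) g=2 f=9, (3,4) g=1 f=7, (3,6) g=1 f=9, (4,5) g=1 f=9]
step 2: expand (0,4) (f=7, h=3) → closed; open now [(0,6) g=4 f=9, (1,6) g=3 f=9, (2,4) g=2 f=7, (2,6) g=2 f=9, (3,4) g=1 f=7, (3,6) g=1 f=9, (4,5) g=1 f=9]
step 3: expand (2,4) (f=7, h=5) → closed; open now [(0,6) g=4 f=9, (1,6) g=3 f=9, (2,3) g=3 f=7, (2,6) g=2 f=9, (3,4) g=1 f=7, (3,6) g=1 f=9, (4,5) g=1 f=9]
step 4: expand (2,3) (f=7, h=4) → closed; open now [(0,6) g=4 f=9, (1,3) g=4 f=7, (1,6) g=3 f=9, (2,2) g=4 f=7, (2,6) g=2 f=9, (3,4) g=1 f=7, (3,6) g=1 f=9, (4,5) g=1 f=9]

order=[(0,5) → (0,4) → (2,4) → (2,3)]; open=[(0,6) g=4 f=9, (1,3) g=4 f=7, (1,6) g=3 f=9, (2,2) g=4 f=7, (2,6) g=2 f=9, (3,4) g=1 f=7, (3,6) g=1 f=9, (4,5) g=1 f=9]; closed=[(0,4), (0,5), (1,5), (2,3), (2,4), (2,5), (3,5)]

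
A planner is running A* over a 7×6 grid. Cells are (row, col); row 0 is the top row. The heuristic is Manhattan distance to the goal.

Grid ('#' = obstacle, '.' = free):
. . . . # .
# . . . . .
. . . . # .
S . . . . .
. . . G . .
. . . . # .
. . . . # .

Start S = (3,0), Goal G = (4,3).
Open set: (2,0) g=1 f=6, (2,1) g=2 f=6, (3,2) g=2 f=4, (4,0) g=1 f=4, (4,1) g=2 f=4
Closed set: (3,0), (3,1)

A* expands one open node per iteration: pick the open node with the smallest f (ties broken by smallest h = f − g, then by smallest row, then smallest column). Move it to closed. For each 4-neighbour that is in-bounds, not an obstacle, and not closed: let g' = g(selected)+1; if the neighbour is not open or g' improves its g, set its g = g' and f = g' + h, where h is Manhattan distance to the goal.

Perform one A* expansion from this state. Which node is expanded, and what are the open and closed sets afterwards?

step 1: expand (3,2) (f=4, h=2) → closed; open now [(2,0) g=1 f=6, (2,1) g=2 f=6, (2,2) g=3 f=6, (3,3) g=3 f=4, (4,0) g=1 f=4, (4,1) g=2 f=4, (4,2) g=3 f=4]

expanded=(3,2); open=[(2,0) g=1 f=6, (2,1) g=2 f=6, (2,2) g=3 f=6, (3,3) g=3 f=4, (4,0) g=1 f=4, (4,1) g=2 f=4, (4,2) g=3 f=4]; closed=[(3,0), (3,1), (3,2)]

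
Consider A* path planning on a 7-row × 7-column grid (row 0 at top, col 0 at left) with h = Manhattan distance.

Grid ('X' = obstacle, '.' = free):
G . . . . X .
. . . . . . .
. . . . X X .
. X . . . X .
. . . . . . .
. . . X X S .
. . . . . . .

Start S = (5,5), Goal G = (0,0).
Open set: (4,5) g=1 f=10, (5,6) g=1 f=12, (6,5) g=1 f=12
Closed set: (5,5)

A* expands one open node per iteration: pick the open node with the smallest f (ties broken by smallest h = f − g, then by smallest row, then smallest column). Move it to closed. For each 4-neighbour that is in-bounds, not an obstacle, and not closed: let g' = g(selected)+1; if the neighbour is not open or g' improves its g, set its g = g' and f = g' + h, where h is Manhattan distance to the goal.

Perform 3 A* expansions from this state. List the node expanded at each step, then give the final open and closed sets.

order=[(4,5) → (4,4) → (3,4)]; open=[(3,3) g=4 f=10, (4,3) g=3 f=10, (4,6) g=2 f=12, (5,6) g=1 f=12, (6,5) g=1 f=12]; closed=[(3,4), (4,4), (4,5), (5,5)]

step 1: expand (4,5) (f=10, h=9) → closed; open now [(4,4) g=2 f=10, (4,6) g=2 f=12, (5,6) g=1 f=12, (6,5) g=1 f=12]
step 2: expand (4,4) (f=10, h=8) → closed; open now [(3,4) g=3 f=10, (4,3) g=3 f=10, (4,6) g=2 f=12, (5,6) g=1 f=12, (6,5) g=1 f=12]
step 3: expand (3,4) (f=10, h=7) → closed; open now [(3,3) g=4 f=10, (4,3) g=3 f=10, (4,6) g=2 f=12, (5,6) g=1 f=12, (6,5) g=1 f=12]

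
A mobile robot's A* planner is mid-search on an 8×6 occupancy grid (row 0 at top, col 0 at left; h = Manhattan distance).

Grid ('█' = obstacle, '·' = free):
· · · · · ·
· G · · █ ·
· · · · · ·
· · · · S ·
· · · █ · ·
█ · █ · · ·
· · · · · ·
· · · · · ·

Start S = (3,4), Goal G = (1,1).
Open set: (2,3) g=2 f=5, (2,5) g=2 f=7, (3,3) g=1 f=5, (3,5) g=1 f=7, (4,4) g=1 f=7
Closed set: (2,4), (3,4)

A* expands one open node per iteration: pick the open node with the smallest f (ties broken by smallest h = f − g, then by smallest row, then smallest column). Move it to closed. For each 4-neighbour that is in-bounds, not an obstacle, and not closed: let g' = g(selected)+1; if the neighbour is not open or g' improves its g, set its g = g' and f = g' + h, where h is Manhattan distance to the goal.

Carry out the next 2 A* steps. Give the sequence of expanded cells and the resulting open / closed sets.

step 1: expand (2,3) (f=5, h=3) → closed; open now [(1,3) g=3 f=5, (2,2) g=3 f=5, (2,5) g=2 f=7, (3,3) g=1 f=5, (3,5) g=1 f=7, (4,4) g=1 f=7]
step 2: expand (1,3) (f=5, h=2) → closed; open now [(0,3) g=4 f=7, (1,2) g=4 f=5, (2,2) g=3 f=5, (2,5) g=2 f=7, (3,3) g=1 f=5, (3,5) g=1 f=7, (4,4) g=1 f=7]

order=[(2,3) → (1,3)]; open=[(0,3) g=4 f=7, (1,2) g=4 f=5, (2,2) g=3 f=5, (2,5) g=2 f=7, (3,3) g=1 f=5, (3,5) g=1 f=7, (4,4) g=1 f=7]; closed=[(1,3), (2,3), (2,4), (3,4)]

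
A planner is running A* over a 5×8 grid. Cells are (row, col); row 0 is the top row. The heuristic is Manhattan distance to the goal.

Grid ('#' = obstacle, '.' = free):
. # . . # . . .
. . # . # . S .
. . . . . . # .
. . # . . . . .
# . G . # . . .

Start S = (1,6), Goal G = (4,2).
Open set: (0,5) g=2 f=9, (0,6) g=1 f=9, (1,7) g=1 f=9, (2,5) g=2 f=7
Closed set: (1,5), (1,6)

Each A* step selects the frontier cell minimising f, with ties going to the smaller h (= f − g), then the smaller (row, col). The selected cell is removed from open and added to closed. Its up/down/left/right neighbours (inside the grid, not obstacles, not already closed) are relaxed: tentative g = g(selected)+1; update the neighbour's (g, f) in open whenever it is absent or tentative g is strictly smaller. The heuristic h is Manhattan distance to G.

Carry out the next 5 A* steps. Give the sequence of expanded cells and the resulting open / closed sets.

order=[(2,5) → (2,4) → (2,3) → (2,2) → (3,3)]; open=[(0,5) g=2 f=9, (0,6) g=1 f=9, (1,3) g=5 f=9, (1,7) g=1 f=9, (2,1) g=6 f=9, (3,4) g=4 f=7, (3,5) g=3 f=7, (4,3) g=6 f=7]; closed=[(1,5), (1,6), (2,2), (2,3), (2,4), (2,5), (3,3)]

step 1: expand (2,5) (f=7, h=5) → closed; open now [(0,5) g=2 f=9, (0,6) g=1 f=9, (1,7) g=1 f=9, (2,4) g=3 f=7, (3,5) g=3 f=7]
step 2: expand (2,4) (f=7, h=4) → closed; open now [(0,5) g=2 f=9, (0,6) g=1 f=9, (1,7) g=1 f=9, (2,3) g=4 f=7, (3,4) g=4 f=7, (3,5) g=3 f=7]
step 3: expand (2,3) (f=7, h=3) → closed; open now [(0,5) g=2 f=9, (0,6) g=1 f=9, (1,3) g=5 f=9, (1,7) g=1 f=9, (2,2) g=5 f=7, (3,3) g=5 f=7, (3,4) g=4 f=7, (3,5) g=3 f=7]
step 4: expand (2,2) (f=7, h=2) → closed; open now [(0,5) g=2 f=9, (0,6) g=1 f=9, (1,3) g=5 f=9, (1,7) g=1 f=9, (2,1) g=6 f=9, (3,3) g=5 f=7, (3,4) g=4 f=7, (3,5) g=3 f=7]
step 5: expand (3,3) (f=7, h=2) → closed; open now [(0,5) g=2 f=9, (0,6) g=1 f=9, (1,3) g=5 f=9, (1,7) g=1 f=9, (2,1) g=6 f=9, (3,4) g=4 f=7, (3,5) g=3 f=7, (4,3) g=6 f=7]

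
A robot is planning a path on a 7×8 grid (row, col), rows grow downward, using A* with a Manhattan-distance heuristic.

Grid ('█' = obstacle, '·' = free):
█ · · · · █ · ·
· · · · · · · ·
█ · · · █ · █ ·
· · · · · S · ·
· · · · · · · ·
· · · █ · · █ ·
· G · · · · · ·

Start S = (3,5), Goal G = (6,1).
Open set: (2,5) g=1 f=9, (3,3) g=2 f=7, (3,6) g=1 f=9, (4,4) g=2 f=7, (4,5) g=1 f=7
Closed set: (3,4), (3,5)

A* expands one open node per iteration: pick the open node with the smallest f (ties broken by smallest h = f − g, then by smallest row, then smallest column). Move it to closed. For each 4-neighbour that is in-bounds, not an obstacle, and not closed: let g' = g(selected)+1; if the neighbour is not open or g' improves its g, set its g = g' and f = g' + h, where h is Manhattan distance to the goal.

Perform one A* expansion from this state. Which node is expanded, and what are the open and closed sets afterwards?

step 1: expand (3,3) (f=7, h=5) → closed; open now [(2,3) g=3 f=9, (2,5) g=1 f=9, (3,2) g=3 f=7, (3,6) g=1 f=9, (4,3) g=3 f=7, (4,4) g=2 f=7, (4,5) g=1 f=7]

expanded=(3,3); open=[(2,3) g=3 f=9, (2,5) g=1 f=9, (3,2) g=3 f=7, (3,6) g=1 f=9, (4,3) g=3 f=7, (4,4) g=2 f=7, (4,5) g=1 f=7]; closed=[(3,3), (3,4), (3,5)]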